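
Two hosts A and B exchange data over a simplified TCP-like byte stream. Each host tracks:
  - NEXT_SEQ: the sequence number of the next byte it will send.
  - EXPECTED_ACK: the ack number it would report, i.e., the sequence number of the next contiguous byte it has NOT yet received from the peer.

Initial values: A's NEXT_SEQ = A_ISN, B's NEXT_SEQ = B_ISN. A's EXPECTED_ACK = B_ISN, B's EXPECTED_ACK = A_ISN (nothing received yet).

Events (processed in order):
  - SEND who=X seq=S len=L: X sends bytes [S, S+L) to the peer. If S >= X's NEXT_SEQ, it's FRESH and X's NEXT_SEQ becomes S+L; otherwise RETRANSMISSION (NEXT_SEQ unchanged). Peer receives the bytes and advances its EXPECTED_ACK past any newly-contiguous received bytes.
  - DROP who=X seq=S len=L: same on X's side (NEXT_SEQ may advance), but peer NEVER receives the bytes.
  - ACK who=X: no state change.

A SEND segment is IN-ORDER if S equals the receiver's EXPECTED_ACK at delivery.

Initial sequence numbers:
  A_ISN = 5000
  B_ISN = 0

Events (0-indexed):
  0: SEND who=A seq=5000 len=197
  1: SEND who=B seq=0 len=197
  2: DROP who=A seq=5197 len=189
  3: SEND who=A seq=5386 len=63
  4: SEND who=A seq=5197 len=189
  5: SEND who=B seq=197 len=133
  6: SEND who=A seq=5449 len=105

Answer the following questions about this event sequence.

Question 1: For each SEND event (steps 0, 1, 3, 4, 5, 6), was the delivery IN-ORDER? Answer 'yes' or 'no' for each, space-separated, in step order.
Answer: yes yes no yes yes yes

Derivation:
Step 0: SEND seq=5000 -> in-order
Step 1: SEND seq=0 -> in-order
Step 3: SEND seq=5386 -> out-of-order
Step 4: SEND seq=5197 -> in-order
Step 5: SEND seq=197 -> in-order
Step 6: SEND seq=5449 -> in-order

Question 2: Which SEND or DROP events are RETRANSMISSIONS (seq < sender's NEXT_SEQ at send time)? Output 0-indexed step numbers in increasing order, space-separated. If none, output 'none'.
Step 0: SEND seq=5000 -> fresh
Step 1: SEND seq=0 -> fresh
Step 2: DROP seq=5197 -> fresh
Step 3: SEND seq=5386 -> fresh
Step 4: SEND seq=5197 -> retransmit
Step 5: SEND seq=197 -> fresh
Step 6: SEND seq=5449 -> fresh

Answer: 4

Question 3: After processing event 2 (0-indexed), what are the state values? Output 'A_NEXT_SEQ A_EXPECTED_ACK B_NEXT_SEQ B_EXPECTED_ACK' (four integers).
After event 0: A_seq=5197 A_ack=0 B_seq=0 B_ack=5197
After event 1: A_seq=5197 A_ack=197 B_seq=197 B_ack=5197
After event 2: A_seq=5386 A_ack=197 B_seq=197 B_ack=5197

5386 197 197 5197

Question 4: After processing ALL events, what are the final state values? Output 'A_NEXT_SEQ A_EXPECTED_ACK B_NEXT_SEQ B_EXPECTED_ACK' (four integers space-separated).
Answer: 5554 330 330 5554

Derivation:
After event 0: A_seq=5197 A_ack=0 B_seq=0 B_ack=5197
After event 1: A_seq=5197 A_ack=197 B_seq=197 B_ack=5197
After event 2: A_seq=5386 A_ack=197 B_seq=197 B_ack=5197
After event 3: A_seq=5449 A_ack=197 B_seq=197 B_ack=5197
After event 4: A_seq=5449 A_ack=197 B_seq=197 B_ack=5449
After event 5: A_seq=5449 A_ack=330 B_seq=330 B_ack=5449
After event 6: A_seq=5554 A_ack=330 B_seq=330 B_ack=5554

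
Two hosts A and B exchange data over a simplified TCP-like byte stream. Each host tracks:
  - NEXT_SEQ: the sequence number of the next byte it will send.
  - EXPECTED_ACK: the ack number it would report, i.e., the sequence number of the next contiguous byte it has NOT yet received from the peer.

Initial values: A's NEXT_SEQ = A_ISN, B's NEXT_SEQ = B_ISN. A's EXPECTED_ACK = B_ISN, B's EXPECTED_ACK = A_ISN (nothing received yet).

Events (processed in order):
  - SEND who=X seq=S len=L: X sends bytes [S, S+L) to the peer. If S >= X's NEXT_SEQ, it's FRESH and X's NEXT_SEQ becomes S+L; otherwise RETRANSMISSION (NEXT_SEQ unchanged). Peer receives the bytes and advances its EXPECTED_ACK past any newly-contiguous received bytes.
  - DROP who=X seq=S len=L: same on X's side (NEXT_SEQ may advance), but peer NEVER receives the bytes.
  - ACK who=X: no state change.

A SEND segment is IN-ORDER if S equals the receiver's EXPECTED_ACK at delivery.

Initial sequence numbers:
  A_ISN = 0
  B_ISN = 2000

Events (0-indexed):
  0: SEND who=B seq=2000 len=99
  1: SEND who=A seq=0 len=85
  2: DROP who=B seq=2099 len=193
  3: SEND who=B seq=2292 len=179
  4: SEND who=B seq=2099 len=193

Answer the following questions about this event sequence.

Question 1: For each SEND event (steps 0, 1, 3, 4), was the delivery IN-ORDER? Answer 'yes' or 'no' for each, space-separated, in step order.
Step 0: SEND seq=2000 -> in-order
Step 1: SEND seq=0 -> in-order
Step 3: SEND seq=2292 -> out-of-order
Step 4: SEND seq=2099 -> in-order

Answer: yes yes no yes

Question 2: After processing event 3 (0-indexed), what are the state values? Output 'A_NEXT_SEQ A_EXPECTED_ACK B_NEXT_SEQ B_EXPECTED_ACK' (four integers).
After event 0: A_seq=0 A_ack=2099 B_seq=2099 B_ack=0
After event 1: A_seq=85 A_ack=2099 B_seq=2099 B_ack=85
After event 2: A_seq=85 A_ack=2099 B_seq=2292 B_ack=85
After event 3: A_seq=85 A_ack=2099 B_seq=2471 B_ack=85

85 2099 2471 85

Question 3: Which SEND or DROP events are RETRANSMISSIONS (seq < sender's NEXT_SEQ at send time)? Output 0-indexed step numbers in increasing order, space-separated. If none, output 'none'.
Step 0: SEND seq=2000 -> fresh
Step 1: SEND seq=0 -> fresh
Step 2: DROP seq=2099 -> fresh
Step 3: SEND seq=2292 -> fresh
Step 4: SEND seq=2099 -> retransmit

Answer: 4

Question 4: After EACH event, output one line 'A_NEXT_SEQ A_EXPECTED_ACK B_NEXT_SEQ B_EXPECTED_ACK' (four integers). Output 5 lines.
0 2099 2099 0
85 2099 2099 85
85 2099 2292 85
85 2099 2471 85
85 2471 2471 85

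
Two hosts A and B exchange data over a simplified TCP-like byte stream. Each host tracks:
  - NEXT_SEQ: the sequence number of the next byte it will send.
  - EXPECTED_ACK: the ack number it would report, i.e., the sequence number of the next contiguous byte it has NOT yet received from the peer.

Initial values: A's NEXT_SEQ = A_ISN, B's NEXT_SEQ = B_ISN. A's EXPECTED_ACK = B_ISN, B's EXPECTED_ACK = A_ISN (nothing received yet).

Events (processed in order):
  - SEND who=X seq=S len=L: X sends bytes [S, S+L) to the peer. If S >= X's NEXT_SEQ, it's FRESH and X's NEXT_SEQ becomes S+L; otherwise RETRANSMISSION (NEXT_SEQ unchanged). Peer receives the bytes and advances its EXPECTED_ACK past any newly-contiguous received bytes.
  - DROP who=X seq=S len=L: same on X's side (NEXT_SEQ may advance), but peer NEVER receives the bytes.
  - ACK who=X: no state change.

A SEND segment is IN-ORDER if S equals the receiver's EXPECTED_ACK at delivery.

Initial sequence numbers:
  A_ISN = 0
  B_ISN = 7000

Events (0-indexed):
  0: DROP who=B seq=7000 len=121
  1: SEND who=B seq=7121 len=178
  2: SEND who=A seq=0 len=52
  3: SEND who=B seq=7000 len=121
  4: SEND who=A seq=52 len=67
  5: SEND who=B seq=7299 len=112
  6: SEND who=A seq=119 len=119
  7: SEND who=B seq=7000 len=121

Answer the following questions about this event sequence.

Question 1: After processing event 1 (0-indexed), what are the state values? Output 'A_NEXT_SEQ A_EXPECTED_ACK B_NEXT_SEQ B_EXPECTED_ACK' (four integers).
After event 0: A_seq=0 A_ack=7000 B_seq=7121 B_ack=0
After event 1: A_seq=0 A_ack=7000 B_seq=7299 B_ack=0

0 7000 7299 0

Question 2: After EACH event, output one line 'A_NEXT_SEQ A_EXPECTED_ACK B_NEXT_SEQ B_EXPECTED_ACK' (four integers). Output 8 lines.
0 7000 7121 0
0 7000 7299 0
52 7000 7299 52
52 7299 7299 52
119 7299 7299 119
119 7411 7411 119
238 7411 7411 238
238 7411 7411 238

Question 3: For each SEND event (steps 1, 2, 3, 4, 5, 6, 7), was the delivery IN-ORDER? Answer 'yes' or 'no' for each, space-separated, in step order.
Answer: no yes yes yes yes yes no

Derivation:
Step 1: SEND seq=7121 -> out-of-order
Step 2: SEND seq=0 -> in-order
Step 3: SEND seq=7000 -> in-order
Step 4: SEND seq=52 -> in-order
Step 5: SEND seq=7299 -> in-order
Step 6: SEND seq=119 -> in-order
Step 7: SEND seq=7000 -> out-of-order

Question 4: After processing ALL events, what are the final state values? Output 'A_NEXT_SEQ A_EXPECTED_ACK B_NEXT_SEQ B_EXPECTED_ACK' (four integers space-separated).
Answer: 238 7411 7411 238

Derivation:
After event 0: A_seq=0 A_ack=7000 B_seq=7121 B_ack=0
After event 1: A_seq=0 A_ack=7000 B_seq=7299 B_ack=0
After event 2: A_seq=52 A_ack=7000 B_seq=7299 B_ack=52
After event 3: A_seq=52 A_ack=7299 B_seq=7299 B_ack=52
After event 4: A_seq=119 A_ack=7299 B_seq=7299 B_ack=119
After event 5: A_seq=119 A_ack=7411 B_seq=7411 B_ack=119
After event 6: A_seq=238 A_ack=7411 B_seq=7411 B_ack=238
After event 7: A_seq=238 A_ack=7411 B_seq=7411 B_ack=238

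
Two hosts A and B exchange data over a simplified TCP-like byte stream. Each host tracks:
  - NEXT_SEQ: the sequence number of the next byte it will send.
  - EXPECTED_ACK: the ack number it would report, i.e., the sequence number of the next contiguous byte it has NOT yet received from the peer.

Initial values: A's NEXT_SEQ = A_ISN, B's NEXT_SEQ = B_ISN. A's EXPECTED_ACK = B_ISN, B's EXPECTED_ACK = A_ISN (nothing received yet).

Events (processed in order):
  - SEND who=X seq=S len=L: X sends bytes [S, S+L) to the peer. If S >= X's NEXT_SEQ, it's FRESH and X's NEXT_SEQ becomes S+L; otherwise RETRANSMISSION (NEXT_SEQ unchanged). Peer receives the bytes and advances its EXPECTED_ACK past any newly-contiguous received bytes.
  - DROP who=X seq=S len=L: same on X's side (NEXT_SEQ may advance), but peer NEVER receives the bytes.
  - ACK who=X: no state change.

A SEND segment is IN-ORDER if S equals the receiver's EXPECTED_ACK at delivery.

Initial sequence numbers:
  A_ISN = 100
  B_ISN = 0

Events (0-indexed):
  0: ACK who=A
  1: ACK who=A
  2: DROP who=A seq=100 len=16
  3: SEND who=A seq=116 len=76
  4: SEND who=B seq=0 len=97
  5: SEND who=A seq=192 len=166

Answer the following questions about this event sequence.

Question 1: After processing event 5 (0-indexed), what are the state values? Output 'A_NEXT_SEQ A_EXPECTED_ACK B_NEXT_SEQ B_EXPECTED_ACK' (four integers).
After event 0: A_seq=100 A_ack=0 B_seq=0 B_ack=100
After event 1: A_seq=100 A_ack=0 B_seq=0 B_ack=100
After event 2: A_seq=116 A_ack=0 B_seq=0 B_ack=100
After event 3: A_seq=192 A_ack=0 B_seq=0 B_ack=100
After event 4: A_seq=192 A_ack=97 B_seq=97 B_ack=100
After event 5: A_seq=358 A_ack=97 B_seq=97 B_ack=100

358 97 97 100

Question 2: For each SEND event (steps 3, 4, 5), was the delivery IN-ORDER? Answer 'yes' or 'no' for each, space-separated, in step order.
Step 3: SEND seq=116 -> out-of-order
Step 4: SEND seq=0 -> in-order
Step 5: SEND seq=192 -> out-of-order

Answer: no yes no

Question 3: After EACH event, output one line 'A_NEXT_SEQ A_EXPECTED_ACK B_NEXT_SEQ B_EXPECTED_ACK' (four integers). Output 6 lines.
100 0 0 100
100 0 0 100
116 0 0 100
192 0 0 100
192 97 97 100
358 97 97 100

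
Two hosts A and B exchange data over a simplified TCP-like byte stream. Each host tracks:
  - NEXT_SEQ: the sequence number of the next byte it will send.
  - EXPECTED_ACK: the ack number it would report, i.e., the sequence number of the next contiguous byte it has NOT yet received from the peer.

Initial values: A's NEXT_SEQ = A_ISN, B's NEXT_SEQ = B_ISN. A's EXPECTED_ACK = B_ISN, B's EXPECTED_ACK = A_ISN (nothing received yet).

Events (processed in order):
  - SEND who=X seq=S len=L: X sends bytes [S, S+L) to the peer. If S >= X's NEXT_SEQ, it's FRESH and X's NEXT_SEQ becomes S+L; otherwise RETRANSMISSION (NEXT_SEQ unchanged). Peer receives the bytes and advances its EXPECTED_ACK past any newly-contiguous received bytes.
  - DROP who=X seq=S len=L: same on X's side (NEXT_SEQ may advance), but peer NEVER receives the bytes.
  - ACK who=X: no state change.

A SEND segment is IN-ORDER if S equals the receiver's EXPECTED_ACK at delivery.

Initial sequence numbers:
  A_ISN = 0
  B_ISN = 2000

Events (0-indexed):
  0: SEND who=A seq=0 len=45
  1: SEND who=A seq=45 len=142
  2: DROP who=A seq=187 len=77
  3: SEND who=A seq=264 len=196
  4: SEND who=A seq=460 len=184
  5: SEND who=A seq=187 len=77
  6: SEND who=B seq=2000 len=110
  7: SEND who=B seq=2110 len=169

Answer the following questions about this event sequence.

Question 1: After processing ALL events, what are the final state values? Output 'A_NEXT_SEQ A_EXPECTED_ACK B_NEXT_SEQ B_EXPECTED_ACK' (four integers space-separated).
Answer: 644 2279 2279 644

Derivation:
After event 0: A_seq=45 A_ack=2000 B_seq=2000 B_ack=45
After event 1: A_seq=187 A_ack=2000 B_seq=2000 B_ack=187
After event 2: A_seq=264 A_ack=2000 B_seq=2000 B_ack=187
After event 3: A_seq=460 A_ack=2000 B_seq=2000 B_ack=187
After event 4: A_seq=644 A_ack=2000 B_seq=2000 B_ack=187
After event 5: A_seq=644 A_ack=2000 B_seq=2000 B_ack=644
After event 6: A_seq=644 A_ack=2110 B_seq=2110 B_ack=644
After event 7: A_seq=644 A_ack=2279 B_seq=2279 B_ack=644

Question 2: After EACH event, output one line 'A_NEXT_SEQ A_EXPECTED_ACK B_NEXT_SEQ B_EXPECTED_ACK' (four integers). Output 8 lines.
45 2000 2000 45
187 2000 2000 187
264 2000 2000 187
460 2000 2000 187
644 2000 2000 187
644 2000 2000 644
644 2110 2110 644
644 2279 2279 644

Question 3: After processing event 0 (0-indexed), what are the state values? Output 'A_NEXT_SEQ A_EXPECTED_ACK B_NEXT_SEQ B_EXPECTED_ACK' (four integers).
After event 0: A_seq=45 A_ack=2000 B_seq=2000 B_ack=45

45 2000 2000 45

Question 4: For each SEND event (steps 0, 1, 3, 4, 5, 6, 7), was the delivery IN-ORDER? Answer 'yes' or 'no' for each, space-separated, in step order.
Step 0: SEND seq=0 -> in-order
Step 1: SEND seq=45 -> in-order
Step 3: SEND seq=264 -> out-of-order
Step 4: SEND seq=460 -> out-of-order
Step 5: SEND seq=187 -> in-order
Step 6: SEND seq=2000 -> in-order
Step 7: SEND seq=2110 -> in-order

Answer: yes yes no no yes yes yes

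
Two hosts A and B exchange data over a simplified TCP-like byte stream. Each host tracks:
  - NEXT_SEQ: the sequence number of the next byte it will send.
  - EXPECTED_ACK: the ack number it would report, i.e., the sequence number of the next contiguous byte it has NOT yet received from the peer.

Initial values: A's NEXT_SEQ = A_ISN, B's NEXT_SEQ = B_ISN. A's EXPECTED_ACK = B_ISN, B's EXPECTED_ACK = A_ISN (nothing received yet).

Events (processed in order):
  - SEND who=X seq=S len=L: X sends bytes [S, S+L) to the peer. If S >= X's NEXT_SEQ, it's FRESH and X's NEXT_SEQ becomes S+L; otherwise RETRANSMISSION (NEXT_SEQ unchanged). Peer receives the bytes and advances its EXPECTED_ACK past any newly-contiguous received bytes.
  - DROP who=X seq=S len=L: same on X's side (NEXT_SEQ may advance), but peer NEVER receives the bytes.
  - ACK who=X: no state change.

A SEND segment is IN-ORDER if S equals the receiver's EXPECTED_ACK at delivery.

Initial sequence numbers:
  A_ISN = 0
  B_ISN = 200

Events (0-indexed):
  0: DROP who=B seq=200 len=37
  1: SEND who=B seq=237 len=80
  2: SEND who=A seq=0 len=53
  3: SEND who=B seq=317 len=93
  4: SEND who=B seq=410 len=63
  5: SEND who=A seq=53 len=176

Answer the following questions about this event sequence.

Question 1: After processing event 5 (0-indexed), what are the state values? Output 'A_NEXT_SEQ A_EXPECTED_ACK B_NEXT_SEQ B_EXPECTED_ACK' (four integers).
After event 0: A_seq=0 A_ack=200 B_seq=237 B_ack=0
After event 1: A_seq=0 A_ack=200 B_seq=317 B_ack=0
After event 2: A_seq=53 A_ack=200 B_seq=317 B_ack=53
After event 3: A_seq=53 A_ack=200 B_seq=410 B_ack=53
After event 4: A_seq=53 A_ack=200 B_seq=473 B_ack=53
After event 5: A_seq=229 A_ack=200 B_seq=473 B_ack=229

229 200 473 229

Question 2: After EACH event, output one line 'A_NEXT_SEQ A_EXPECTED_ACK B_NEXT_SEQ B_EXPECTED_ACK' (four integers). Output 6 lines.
0 200 237 0
0 200 317 0
53 200 317 53
53 200 410 53
53 200 473 53
229 200 473 229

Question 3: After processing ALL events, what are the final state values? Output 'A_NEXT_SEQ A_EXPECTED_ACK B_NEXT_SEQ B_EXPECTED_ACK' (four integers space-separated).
After event 0: A_seq=0 A_ack=200 B_seq=237 B_ack=0
After event 1: A_seq=0 A_ack=200 B_seq=317 B_ack=0
After event 2: A_seq=53 A_ack=200 B_seq=317 B_ack=53
After event 3: A_seq=53 A_ack=200 B_seq=410 B_ack=53
After event 4: A_seq=53 A_ack=200 B_seq=473 B_ack=53
After event 5: A_seq=229 A_ack=200 B_seq=473 B_ack=229

Answer: 229 200 473 229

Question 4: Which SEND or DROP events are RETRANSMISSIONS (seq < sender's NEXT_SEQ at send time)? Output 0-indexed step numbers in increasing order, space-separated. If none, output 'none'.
Answer: none

Derivation:
Step 0: DROP seq=200 -> fresh
Step 1: SEND seq=237 -> fresh
Step 2: SEND seq=0 -> fresh
Step 3: SEND seq=317 -> fresh
Step 4: SEND seq=410 -> fresh
Step 5: SEND seq=53 -> fresh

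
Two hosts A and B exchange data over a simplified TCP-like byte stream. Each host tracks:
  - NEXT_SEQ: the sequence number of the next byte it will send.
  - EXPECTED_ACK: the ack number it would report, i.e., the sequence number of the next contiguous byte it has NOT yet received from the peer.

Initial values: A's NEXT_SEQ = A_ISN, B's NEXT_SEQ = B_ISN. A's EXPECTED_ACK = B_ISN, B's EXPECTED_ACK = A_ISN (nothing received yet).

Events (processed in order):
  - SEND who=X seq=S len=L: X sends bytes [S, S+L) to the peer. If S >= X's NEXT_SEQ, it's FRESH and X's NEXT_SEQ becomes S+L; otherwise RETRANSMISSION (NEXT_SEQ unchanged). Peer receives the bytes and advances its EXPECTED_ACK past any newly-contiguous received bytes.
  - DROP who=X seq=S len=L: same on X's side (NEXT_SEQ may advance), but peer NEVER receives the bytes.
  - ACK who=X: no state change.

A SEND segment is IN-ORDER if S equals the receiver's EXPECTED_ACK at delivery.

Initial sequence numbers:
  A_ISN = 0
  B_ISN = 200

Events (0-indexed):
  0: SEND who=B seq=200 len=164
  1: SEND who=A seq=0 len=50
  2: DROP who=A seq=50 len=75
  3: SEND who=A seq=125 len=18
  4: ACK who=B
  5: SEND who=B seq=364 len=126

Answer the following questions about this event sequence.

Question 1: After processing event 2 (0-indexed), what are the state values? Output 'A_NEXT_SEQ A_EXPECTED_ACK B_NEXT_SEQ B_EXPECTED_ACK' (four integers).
After event 0: A_seq=0 A_ack=364 B_seq=364 B_ack=0
After event 1: A_seq=50 A_ack=364 B_seq=364 B_ack=50
After event 2: A_seq=125 A_ack=364 B_seq=364 B_ack=50

125 364 364 50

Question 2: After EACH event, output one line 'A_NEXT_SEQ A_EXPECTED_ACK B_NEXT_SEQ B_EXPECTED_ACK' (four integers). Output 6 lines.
0 364 364 0
50 364 364 50
125 364 364 50
143 364 364 50
143 364 364 50
143 490 490 50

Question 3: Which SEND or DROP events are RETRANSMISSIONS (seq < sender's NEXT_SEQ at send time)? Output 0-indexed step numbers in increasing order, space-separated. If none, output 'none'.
Step 0: SEND seq=200 -> fresh
Step 1: SEND seq=0 -> fresh
Step 2: DROP seq=50 -> fresh
Step 3: SEND seq=125 -> fresh
Step 5: SEND seq=364 -> fresh

Answer: none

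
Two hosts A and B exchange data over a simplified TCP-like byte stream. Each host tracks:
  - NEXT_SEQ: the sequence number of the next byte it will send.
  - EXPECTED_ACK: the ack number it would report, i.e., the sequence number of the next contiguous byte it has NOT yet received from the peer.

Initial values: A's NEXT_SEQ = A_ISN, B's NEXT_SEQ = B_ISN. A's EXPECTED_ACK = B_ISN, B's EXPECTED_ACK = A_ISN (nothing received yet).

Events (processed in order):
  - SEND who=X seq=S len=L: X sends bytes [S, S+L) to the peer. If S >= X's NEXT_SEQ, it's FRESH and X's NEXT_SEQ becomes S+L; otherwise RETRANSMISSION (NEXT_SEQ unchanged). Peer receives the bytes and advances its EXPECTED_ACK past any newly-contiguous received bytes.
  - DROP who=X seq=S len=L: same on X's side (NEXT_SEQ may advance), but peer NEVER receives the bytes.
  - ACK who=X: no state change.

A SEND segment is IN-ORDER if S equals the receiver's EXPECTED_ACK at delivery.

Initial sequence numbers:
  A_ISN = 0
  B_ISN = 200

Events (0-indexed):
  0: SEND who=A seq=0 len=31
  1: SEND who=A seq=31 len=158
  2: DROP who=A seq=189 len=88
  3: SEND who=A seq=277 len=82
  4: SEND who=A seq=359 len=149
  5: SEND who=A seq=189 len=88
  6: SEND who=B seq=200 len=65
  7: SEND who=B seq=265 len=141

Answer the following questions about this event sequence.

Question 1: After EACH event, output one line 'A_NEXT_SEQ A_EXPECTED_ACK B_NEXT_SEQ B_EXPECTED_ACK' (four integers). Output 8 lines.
31 200 200 31
189 200 200 189
277 200 200 189
359 200 200 189
508 200 200 189
508 200 200 508
508 265 265 508
508 406 406 508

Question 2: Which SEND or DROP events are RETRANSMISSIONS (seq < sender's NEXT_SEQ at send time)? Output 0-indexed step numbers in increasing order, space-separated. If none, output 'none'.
Step 0: SEND seq=0 -> fresh
Step 1: SEND seq=31 -> fresh
Step 2: DROP seq=189 -> fresh
Step 3: SEND seq=277 -> fresh
Step 4: SEND seq=359 -> fresh
Step 5: SEND seq=189 -> retransmit
Step 6: SEND seq=200 -> fresh
Step 7: SEND seq=265 -> fresh

Answer: 5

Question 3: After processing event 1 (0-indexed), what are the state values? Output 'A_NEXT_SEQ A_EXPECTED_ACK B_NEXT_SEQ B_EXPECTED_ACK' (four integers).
After event 0: A_seq=31 A_ack=200 B_seq=200 B_ack=31
After event 1: A_seq=189 A_ack=200 B_seq=200 B_ack=189

189 200 200 189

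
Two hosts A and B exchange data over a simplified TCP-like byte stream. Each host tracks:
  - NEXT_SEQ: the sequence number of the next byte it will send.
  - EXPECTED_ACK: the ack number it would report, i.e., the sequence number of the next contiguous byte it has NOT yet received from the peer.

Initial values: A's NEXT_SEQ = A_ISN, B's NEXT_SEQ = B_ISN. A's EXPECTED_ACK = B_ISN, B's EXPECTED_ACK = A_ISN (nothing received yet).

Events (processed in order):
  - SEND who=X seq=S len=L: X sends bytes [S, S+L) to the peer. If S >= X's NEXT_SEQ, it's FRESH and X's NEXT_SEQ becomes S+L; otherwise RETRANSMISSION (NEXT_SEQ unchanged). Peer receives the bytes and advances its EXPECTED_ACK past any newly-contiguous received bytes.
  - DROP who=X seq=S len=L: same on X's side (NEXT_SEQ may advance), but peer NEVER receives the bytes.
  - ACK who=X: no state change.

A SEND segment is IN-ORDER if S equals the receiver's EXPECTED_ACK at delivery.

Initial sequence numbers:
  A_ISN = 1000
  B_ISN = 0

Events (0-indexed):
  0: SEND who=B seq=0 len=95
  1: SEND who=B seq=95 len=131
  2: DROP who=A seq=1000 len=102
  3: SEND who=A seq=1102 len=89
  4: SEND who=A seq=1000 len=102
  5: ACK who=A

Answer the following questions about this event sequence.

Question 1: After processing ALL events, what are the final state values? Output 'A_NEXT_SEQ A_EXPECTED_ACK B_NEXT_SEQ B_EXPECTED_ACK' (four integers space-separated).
After event 0: A_seq=1000 A_ack=95 B_seq=95 B_ack=1000
After event 1: A_seq=1000 A_ack=226 B_seq=226 B_ack=1000
After event 2: A_seq=1102 A_ack=226 B_seq=226 B_ack=1000
After event 3: A_seq=1191 A_ack=226 B_seq=226 B_ack=1000
After event 4: A_seq=1191 A_ack=226 B_seq=226 B_ack=1191
After event 5: A_seq=1191 A_ack=226 B_seq=226 B_ack=1191

Answer: 1191 226 226 1191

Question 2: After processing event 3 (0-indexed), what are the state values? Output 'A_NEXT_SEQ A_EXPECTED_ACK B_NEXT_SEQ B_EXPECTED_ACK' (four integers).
After event 0: A_seq=1000 A_ack=95 B_seq=95 B_ack=1000
After event 1: A_seq=1000 A_ack=226 B_seq=226 B_ack=1000
After event 2: A_seq=1102 A_ack=226 B_seq=226 B_ack=1000
After event 3: A_seq=1191 A_ack=226 B_seq=226 B_ack=1000

1191 226 226 1000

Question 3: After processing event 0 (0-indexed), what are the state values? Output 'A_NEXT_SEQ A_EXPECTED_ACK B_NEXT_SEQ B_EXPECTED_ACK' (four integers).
After event 0: A_seq=1000 A_ack=95 B_seq=95 B_ack=1000

1000 95 95 1000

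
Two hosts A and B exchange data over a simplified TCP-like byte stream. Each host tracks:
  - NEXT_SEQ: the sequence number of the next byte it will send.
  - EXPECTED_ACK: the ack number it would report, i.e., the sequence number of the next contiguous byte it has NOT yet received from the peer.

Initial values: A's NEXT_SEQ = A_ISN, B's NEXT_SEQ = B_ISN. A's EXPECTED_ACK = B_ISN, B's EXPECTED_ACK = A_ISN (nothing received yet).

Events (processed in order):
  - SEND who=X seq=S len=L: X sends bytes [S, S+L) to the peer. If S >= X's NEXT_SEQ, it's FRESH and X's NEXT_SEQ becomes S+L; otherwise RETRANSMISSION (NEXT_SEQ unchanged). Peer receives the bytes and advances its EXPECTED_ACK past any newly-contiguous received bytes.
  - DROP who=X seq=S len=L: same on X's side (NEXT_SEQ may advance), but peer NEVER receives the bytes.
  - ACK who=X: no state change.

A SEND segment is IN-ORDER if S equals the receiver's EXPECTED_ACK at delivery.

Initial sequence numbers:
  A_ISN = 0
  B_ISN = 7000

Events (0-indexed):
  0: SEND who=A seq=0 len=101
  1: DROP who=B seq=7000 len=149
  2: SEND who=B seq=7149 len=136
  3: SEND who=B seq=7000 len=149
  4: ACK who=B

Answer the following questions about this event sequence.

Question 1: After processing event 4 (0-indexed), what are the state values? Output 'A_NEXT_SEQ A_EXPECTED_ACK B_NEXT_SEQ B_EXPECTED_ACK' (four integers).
After event 0: A_seq=101 A_ack=7000 B_seq=7000 B_ack=101
After event 1: A_seq=101 A_ack=7000 B_seq=7149 B_ack=101
After event 2: A_seq=101 A_ack=7000 B_seq=7285 B_ack=101
After event 3: A_seq=101 A_ack=7285 B_seq=7285 B_ack=101
After event 4: A_seq=101 A_ack=7285 B_seq=7285 B_ack=101

101 7285 7285 101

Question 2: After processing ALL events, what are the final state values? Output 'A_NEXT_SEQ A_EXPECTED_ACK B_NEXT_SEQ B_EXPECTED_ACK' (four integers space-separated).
After event 0: A_seq=101 A_ack=7000 B_seq=7000 B_ack=101
After event 1: A_seq=101 A_ack=7000 B_seq=7149 B_ack=101
After event 2: A_seq=101 A_ack=7000 B_seq=7285 B_ack=101
After event 3: A_seq=101 A_ack=7285 B_seq=7285 B_ack=101
After event 4: A_seq=101 A_ack=7285 B_seq=7285 B_ack=101

Answer: 101 7285 7285 101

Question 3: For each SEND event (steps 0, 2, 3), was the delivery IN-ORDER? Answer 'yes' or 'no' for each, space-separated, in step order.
Step 0: SEND seq=0 -> in-order
Step 2: SEND seq=7149 -> out-of-order
Step 3: SEND seq=7000 -> in-order

Answer: yes no yes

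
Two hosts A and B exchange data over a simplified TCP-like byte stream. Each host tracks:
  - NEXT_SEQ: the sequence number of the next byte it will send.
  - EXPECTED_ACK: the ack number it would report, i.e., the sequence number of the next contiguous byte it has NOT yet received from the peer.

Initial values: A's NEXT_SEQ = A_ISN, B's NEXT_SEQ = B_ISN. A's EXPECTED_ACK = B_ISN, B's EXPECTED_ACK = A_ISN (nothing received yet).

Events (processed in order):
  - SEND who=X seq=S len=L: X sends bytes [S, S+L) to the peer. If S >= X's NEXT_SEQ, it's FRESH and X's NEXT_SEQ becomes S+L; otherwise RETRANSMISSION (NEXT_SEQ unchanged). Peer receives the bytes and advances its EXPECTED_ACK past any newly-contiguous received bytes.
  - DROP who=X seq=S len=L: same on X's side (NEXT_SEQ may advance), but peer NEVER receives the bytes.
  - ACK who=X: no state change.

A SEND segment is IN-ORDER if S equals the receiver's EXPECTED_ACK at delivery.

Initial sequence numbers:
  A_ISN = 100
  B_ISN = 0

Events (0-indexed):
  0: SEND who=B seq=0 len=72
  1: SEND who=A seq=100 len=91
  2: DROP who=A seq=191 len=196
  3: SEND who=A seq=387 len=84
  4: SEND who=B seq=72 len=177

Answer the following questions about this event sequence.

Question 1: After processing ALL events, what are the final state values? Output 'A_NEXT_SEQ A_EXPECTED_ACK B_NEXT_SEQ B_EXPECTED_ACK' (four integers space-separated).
After event 0: A_seq=100 A_ack=72 B_seq=72 B_ack=100
After event 1: A_seq=191 A_ack=72 B_seq=72 B_ack=191
After event 2: A_seq=387 A_ack=72 B_seq=72 B_ack=191
After event 3: A_seq=471 A_ack=72 B_seq=72 B_ack=191
After event 4: A_seq=471 A_ack=249 B_seq=249 B_ack=191

Answer: 471 249 249 191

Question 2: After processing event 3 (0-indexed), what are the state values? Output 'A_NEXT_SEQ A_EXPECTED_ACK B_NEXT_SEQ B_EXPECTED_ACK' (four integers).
After event 0: A_seq=100 A_ack=72 B_seq=72 B_ack=100
After event 1: A_seq=191 A_ack=72 B_seq=72 B_ack=191
After event 2: A_seq=387 A_ack=72 B_seq=72 B_ack=191
After event 3: A_seq=471 A_ack=72 B_seq=72 B_ack=191

471 72 72 191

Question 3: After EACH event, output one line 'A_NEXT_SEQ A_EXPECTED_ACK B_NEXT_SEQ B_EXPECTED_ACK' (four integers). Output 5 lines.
100 72 72 100
191 72 72 191
387 72 72 191
471 72 72 191
471 249 249 191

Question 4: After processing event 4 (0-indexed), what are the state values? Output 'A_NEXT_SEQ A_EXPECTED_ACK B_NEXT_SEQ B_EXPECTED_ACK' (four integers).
After event 0: A_seq=100 A_ack=72 B_seq=72 B_ack=100
After event 1: A_seq=191 A_ack=72 B_seq=72 B_ack=191
After event 2: A_seq=387 A_ack=72 B_seq=72 B_ack=191
After event 3: A_seq=471 A_ack=72 B_seq=72 B_ack=191
After event 4: A_seq=471 A_ack=249 B_seq=249 B_ack=191

471 249 249 191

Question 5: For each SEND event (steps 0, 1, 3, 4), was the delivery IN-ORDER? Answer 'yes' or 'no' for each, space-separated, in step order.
Step 0: SEND seq=0 -> in-order
Step 1: SEND seq=100 -> in-order
Step 3: SEND seq=387 -> out-of-order
Step 4: SEND seq=72 -> in-order

Answer: yes yes no yes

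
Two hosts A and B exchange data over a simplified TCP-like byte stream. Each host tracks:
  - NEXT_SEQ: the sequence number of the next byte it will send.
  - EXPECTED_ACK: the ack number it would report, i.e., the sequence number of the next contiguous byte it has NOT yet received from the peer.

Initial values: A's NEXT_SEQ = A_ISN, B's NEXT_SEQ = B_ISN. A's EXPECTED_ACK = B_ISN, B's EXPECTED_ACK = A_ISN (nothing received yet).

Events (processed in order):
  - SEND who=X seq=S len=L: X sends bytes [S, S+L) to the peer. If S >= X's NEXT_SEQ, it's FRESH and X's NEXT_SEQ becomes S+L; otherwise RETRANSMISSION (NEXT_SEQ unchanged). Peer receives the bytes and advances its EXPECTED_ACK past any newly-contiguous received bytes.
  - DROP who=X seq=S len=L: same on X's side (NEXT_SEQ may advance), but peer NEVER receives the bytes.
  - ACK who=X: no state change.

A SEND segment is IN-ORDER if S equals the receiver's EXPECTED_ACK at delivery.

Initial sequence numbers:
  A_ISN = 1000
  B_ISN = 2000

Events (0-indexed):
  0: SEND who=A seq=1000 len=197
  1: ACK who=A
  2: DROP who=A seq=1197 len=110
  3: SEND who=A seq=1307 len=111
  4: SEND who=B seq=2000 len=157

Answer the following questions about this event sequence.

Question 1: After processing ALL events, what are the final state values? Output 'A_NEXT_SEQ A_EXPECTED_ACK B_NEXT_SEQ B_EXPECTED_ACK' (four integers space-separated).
After event 0: A_seq=1197 A_ack=2000 B_seq=2000 B_ack=1197
After event 1: A_seq=1197 A_ack=2000 B_seq=2000 B_ack=1197
After event 2: A_seq=1307 A_ack=2000 B_seq=2000 B_ack=1197
After event 3: A_seq=1418 A_ack=2000 B_seq=2000 B_ack=1197
After event 4: A_seq=1418 A_ack=2157 B_seq=2157 B_ack=1197

Answer: 1418 2157 2157 1197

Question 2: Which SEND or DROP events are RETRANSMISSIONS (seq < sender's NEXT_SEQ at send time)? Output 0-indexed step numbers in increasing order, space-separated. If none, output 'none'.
Answer: none

Derivation:
Step 0: SEND seq=1000 -> fresh
Step 2: DROP seq=1197 -> fresh
Step 3: SEND seq=1307 -> fresh
Step 4: SEND seq=2000 -> fresh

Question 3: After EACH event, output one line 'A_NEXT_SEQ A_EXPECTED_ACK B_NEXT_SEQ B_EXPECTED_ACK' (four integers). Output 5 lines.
1197 2000 2000 1197
1197 2000 2000 1197
1307 2000 2000 1197
1418 2000 2000 1197
1418 2157 2157 1197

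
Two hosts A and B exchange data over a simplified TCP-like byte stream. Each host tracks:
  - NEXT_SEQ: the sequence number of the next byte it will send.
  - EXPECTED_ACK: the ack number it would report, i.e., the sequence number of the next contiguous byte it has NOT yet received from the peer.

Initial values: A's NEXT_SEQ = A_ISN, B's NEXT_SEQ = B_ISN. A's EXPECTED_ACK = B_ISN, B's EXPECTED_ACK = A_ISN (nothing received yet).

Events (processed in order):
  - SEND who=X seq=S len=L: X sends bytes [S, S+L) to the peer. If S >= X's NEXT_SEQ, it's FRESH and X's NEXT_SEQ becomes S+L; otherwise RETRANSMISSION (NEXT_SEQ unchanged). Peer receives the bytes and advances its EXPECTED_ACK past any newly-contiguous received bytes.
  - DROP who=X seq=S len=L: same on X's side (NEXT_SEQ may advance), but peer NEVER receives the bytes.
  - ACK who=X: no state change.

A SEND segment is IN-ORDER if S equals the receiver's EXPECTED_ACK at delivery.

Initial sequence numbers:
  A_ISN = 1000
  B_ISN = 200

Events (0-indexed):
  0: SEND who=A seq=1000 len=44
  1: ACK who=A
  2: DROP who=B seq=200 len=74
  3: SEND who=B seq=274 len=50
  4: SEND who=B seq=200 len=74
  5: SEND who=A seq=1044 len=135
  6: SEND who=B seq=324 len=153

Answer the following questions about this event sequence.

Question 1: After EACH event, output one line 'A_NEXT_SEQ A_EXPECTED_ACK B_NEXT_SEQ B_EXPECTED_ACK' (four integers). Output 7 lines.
1044 200 200 1044
1044 200 200 1044
1044 200 274 1044
1044 200 324 1044
1044 324 324 1044
1179 324 324 1179
1179 477 477 1179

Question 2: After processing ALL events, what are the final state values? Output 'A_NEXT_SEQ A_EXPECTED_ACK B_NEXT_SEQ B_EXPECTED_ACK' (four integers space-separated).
After event 0: A_seq=1044 A_ack=200 B_seq=200 B_ack=1044
After event 1: A_seq=1044 A_ack=200 B_seq=200 B_ack=1044
After event 2: A_seq=1044 A_ack=200 B_seq=274 B_ack=1044
After event 3: A_seq=1044 A_ack=200 B_seq=324 B_ack=1044
After event 4: A_seq=1044 A_ack=324 B_seq=324 B_ack=1044
After event 5: A_seq=1179 A_ack=324 B_seq=324 B_ack=1179
After event 6: A_seq=1179 A_ack=477 B_seq=477 B_ack=1179

Answer: 1179 477 477 1179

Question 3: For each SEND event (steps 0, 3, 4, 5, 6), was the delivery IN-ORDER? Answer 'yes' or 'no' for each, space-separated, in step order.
Step 0: SEND seq=1000 -> in-order
Step 3: SEND seq=274 -> out-of-order
Step 4: SEND seq=200 -> in-order
Step 5: SEND seq=1044 -> in-order
Step 6: SEND seq=324 -> in-order

Answer: yes no yes yes yes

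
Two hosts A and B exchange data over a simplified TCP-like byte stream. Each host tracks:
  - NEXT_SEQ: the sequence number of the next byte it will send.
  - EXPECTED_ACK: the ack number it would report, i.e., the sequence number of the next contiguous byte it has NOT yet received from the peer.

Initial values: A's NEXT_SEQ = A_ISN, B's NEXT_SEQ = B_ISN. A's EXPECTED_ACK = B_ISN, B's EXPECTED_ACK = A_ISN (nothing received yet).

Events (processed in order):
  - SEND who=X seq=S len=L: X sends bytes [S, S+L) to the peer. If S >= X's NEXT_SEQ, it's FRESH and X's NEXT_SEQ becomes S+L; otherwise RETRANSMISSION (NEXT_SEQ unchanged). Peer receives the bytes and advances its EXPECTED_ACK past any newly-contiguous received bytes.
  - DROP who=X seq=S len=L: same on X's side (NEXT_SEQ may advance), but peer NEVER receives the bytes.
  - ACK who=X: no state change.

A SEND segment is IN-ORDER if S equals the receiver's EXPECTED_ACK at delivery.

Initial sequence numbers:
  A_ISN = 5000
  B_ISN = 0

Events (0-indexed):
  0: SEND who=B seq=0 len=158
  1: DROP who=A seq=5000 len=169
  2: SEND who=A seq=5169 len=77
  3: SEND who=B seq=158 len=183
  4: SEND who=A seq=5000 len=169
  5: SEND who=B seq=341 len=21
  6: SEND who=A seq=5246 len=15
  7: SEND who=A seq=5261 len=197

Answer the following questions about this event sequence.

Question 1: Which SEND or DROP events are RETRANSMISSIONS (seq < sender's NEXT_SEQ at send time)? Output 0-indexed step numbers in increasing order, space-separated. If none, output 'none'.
Answer: 4

Derivation:
Step 0: SEND seq=0 -> fresh
Step 1: DROP seq=5000 -> fresh
Step 2: SEND seq=5169 -> fresh
Step 3: SEND seq=158 -> fresh
Step 4: SEND seq=5000 -> retransmit
Step 5: SEND seq=341 -> fresh
Step 6: SEND seq=5246 -> fresh
Step 7: SEND seq=5261 -> fresh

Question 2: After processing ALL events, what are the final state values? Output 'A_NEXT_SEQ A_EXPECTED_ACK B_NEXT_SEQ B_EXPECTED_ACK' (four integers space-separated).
After event 0: A_seq=5000 A_ack=158 B_seq=158 B_ack=5000
After event 1: A_seq=5169 A_ack=158 B_seq=158 B_ack=5000
After event 2: A_seq=5246 A_ack=158 B_seq=158 B_ack=5000
After event 3: A_seq=5246 A_ack=341 B_seq=341 B_ack=5000
After event 4: A_seq=5246 A_ack=341 B_seq=341 B_ack=5246
After event 5: A_seq=5246 A_ack=362 B_seq=362 B_ack=5246
After event 6: A_seq=5261 A_ack=362 B_seq=362 B_ack=5261
After event 7: A_seq=5458 A_ack=362 B_seq=362 B_ack=5458

Answer: 5458 362 362 5458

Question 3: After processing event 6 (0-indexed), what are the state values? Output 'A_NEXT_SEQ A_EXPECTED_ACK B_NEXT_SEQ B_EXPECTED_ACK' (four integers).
After event 0: A_seq=5000 A_ack=158 B_seq=158 B_ack=5000
After event 1: A_seq=5169 A_ack=158 B_seq=158 B_ack=5000
After event 2: A_seq=5246 A_ack=158 B_seq=158 B_ack=5000
After event 3: A_seq=5246 A_ack=341 B_seq=341 B_ack=5000
After event 4: A_seq=5246 A_ack=341 B_seq=341 B_ack=5246
After event 5: A_seq=5246 A_ack=362 B_seq=362 B_ack=5246
After event 6: A_seq=5261 A_ack=362 B_seq=362 B_ack=5261

5261 362 362 5261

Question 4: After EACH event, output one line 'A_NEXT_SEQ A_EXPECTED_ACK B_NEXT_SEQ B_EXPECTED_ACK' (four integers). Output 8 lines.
5000 158 158 5000
5169 158 158 5000
5246 158 158 5000
5246 341 341 5000
5246 341 341 5246
5246 362 362 5246
5261 362 362 5261
5458 362 362 5458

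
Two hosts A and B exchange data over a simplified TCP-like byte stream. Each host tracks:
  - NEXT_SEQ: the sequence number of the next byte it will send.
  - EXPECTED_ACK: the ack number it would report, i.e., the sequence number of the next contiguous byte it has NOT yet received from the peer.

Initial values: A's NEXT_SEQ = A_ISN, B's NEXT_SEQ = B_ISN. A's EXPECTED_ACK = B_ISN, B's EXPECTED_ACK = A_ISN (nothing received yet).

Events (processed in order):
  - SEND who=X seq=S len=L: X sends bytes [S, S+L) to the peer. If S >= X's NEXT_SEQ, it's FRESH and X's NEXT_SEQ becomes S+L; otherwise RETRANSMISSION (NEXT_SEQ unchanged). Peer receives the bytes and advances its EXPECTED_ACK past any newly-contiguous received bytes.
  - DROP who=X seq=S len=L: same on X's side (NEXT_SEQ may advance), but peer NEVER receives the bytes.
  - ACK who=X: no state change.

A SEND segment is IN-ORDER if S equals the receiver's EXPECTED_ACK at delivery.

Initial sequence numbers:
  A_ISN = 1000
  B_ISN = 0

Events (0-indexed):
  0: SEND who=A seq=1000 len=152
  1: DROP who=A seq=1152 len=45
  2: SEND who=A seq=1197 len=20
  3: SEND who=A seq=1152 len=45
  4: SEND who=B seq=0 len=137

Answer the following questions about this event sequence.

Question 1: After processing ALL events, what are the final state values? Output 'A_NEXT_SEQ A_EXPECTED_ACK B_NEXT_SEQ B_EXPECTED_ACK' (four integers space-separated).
After event 0: A_seq=1152 A_ack=0 B_seq=0 B_ack=1152
After event 1: A_seq=1197 A_ack=0 B_seq=0 B_ack=1152
After event 2: A_seq=1217 A_ack=0 B_seq=0 B_ack=1152
After event 3: A_seq=1217 A_ack=0 B_seq=0 B_ack=1217
After event 4: A_seq=1217 A_ack=137 B_seq=137 B_ack=1217

Answer: 1217 137 137 1217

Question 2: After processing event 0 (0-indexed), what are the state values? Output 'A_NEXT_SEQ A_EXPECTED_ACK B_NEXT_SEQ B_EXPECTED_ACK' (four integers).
After event 0: A_seq=1152 A_ack=0 B_seq=0 B_ack=1152

1152 0 0 1152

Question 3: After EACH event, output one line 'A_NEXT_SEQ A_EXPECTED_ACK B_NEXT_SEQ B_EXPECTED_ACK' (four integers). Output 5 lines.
1152 0 0 1152
1197 0 0 1152
1217 0 0 1152
1217 0 0 1217
1217 137 137 1217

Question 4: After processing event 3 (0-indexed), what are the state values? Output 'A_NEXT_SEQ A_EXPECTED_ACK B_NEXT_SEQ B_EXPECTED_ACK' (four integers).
After event 0: A_seq=1152 A_ack=0 B_seq=0 B_ack=1152
After event 1: A_seq=1197 A_ack=0 B_seq=0 B_ack=1152
After event 2: A_seq=1217 A_ack=0 B_seq=0 B_ack=1152
After event 3: A_seq=1217 A_ack=0 B_seq=0 B_ack=1217

1217 0 0 1217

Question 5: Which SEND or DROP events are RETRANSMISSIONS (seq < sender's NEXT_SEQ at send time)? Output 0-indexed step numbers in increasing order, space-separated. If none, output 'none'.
Answer: 3

Derivation:
Step 0: SEND seq=1000 -> fresh
Step 1: DROP seq=1152 -> fresh
Step 2: SEND seq=1197 -> fresh
Step 3: SEND seq=1152 -> retransmit
Step 4: SEND seq=0 -> fresh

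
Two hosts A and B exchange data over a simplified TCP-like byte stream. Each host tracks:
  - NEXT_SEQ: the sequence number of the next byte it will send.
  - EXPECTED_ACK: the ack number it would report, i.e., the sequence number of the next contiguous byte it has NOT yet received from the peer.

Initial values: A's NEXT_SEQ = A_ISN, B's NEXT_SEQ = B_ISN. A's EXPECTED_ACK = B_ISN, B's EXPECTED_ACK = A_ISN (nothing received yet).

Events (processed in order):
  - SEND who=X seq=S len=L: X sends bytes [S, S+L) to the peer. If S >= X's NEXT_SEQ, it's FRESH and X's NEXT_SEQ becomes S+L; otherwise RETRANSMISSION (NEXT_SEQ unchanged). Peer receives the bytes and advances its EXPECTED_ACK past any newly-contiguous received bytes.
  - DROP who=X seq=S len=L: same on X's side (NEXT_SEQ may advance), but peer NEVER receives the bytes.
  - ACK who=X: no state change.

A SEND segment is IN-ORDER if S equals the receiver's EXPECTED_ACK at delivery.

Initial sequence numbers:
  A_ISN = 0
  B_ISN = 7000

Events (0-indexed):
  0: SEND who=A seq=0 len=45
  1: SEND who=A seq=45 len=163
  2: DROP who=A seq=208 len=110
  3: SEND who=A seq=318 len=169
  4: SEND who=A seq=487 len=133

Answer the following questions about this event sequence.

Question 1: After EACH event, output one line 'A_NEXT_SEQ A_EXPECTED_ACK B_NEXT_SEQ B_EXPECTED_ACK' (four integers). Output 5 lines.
45 7000 7000 45
208 7000 7000 208
318 7000 7000 208
487 7000 7000 208
620 7000 7000 208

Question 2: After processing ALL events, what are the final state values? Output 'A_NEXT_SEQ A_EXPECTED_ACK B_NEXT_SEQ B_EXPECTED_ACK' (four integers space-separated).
Answer: 620 7000 7000 208

Derivation:
After event 0: A_seq=45 A_ack=7000 B_seq=7000 B_ack=45
After event 1: A_seq=208 A_ack=7000 B_seq=7000 B_ack=208
After event 2: A_seq=318 A_ack=7000 B_seq=7000 B_ack=208
After event 3: A_seq=487 A_ack=7000 B_seq=7000 B_ack=208
After event 4: A_seq=620 A_ack=7000 B_seq=7000 B_ack=208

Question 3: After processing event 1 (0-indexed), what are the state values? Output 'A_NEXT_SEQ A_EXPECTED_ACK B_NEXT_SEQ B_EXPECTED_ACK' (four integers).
After event 0: A_seq=45 A_ack=7000 B_seq=7000 B_ack=45
After event 1: A_seq=208 A_ack=7000 B_seq=7000 B_ack=208

208 7000 7000 208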